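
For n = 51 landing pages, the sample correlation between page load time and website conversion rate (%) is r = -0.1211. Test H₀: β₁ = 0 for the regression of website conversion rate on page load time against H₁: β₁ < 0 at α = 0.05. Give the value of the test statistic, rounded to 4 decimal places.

t = r·√(n − 2)/√(1 − r²) = -0.1211·√49/√0.985335 = -0.8540.
df = n − 2 = 49.
One-sided p ≈ 0.1986, which is ≥ 0.05, so fail to reject H₀.
The data do not give significant evidence of a linear association between page load time and website conversion rate.

t = -0.8540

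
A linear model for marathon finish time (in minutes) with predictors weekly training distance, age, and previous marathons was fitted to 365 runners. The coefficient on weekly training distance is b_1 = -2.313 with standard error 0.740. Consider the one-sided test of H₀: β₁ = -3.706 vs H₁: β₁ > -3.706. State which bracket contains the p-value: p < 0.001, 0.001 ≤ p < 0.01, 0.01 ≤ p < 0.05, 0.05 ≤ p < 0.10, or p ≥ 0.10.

t = (-2.313 − (-3.706)) / 0.740 = 1.882.
df = n − k − 1 = 365 − 3 − 1 = 361.
One-sided p = P(T_{361} > t) ≈ 0.0303.
So 0.01 ≤ p < 0.05.

0.01 ≤ p < 0.05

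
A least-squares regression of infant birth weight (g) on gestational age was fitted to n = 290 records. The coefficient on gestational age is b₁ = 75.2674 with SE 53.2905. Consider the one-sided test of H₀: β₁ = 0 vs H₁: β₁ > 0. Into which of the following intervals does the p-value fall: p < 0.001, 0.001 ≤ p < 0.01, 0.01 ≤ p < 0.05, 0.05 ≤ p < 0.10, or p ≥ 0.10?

t = 75.2674 / 53.2905 = 1.412.
df = n − 2 = 290 − 2 = 288.
One-sided p = P(T_{288} > t) ≈ 0.0795.
So 0.05 ≤ p < 0.10.

0.05 ≤ p < 0.10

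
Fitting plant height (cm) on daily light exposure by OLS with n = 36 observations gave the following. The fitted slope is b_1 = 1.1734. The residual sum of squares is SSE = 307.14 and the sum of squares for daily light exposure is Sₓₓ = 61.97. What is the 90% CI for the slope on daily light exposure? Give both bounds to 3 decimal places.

MSE = SSE/(n − 2) = 307.14/34 = 9.03353.
SE(b_1) = √(MSE/Sₓₓ) = √(9.03353/61.97) = 0.381802.
df = n − 2 = 34.
t* = t_{0.05, 34} = 1.690924.
Margin = t* × SE = 1.690924 × 0.381802 = 0.64560.
CI: 1.1734 ± 0.64560 → (0.528, 1.819).
With 90% confidence, each one-unit increase in daily light exposure is associated with a change of between 0.528 and 1.819 cm in plant height.

(0.528, 1.819)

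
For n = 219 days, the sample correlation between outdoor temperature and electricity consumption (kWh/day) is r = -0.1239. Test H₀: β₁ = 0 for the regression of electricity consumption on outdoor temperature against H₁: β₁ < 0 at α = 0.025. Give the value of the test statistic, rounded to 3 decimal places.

t = -1.839

t = r·√(n − 2)/√(1 − r²) = -0.1239·√217/√0.984649 = -1.839.
df = n − 2 = 217.
One-sided p ≈ 0.0336, which is ≥ 0.025, so fail to reject H₀.
The data do not give significant evidence of a linear association between outdoor temperature and electricity consumption.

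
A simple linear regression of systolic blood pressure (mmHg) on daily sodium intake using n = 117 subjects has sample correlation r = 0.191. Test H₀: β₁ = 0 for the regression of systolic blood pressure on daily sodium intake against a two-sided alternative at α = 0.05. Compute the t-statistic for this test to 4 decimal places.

t = 2.0867

t = r·√(n − 2)/√(1 − r²) = 0.191·√115/√0.963519 = 2.0867.
df = n − 2 = 115.
Two-sided p ≈ 0.0391, which is < 0.05, so reject H₀.
There is evidence of a linear association between daily sodium intake and systolic blood pressure.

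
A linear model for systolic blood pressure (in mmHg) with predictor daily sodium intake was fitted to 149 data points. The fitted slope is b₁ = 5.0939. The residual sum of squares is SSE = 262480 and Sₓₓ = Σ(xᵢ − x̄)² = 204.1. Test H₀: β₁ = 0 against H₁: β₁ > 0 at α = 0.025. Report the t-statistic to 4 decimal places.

t = 1.7222

MSE = SSE/(n − 2) = 262480/147 = 1785.58.
SE(b₁) = √(MSE/Sₓₓ) = √(1785.58/204.1) = 2.95779.
t = 5.0939 / 2.95779 = 1.7222.
df = n − 2 = 147.
One-sided p ≈ 0.0436, which is ≥ 0.025, so fail to reject H₀.
The data do not give significant evidence that the true slope on daily sodium intake is positive.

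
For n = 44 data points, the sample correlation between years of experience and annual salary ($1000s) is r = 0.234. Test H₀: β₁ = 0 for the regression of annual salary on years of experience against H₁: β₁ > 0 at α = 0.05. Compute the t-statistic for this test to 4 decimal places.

t = 1.5598

t = r·√(n − 2)/√(1 − r²) = 0.234·√42/√0.945244 = 1.5598.
df = n − 2 = 42.
One-sided p ≈ 0.0632, which is ≥ 0.05, so fail to reject H₀.
The data do not give significant evidence of a linear association between years of experience and annual salary.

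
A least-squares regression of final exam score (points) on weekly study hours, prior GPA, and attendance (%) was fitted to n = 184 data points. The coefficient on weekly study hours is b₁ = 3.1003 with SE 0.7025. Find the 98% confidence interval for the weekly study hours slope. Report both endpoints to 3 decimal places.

df = n − k − 1 = 184 − 3 − 1 = 180.
t* = t_{0.01, 180} = 2.347243.
Margin = t* × SE = 2.347243 × 0.7025 = 1.64894.
CI: 3.1003 ± 1.64894 → (1.451, 4.749).
With 98% confidence, each one-unit increase in weekly study hours is associated with a change of between 1.451 and 4.749 points in final exam score, holding the other predictors fixed.

(1.451, 4.749)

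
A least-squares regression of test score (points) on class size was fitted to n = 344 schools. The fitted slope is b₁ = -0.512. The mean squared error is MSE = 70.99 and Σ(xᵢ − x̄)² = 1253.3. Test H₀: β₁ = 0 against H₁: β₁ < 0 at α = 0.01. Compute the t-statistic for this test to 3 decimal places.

t = -2.151

SE(b₁) = √(MSE/Sₓₓ) = √(70.99/1253.3) = 0.237997.
t = -0.512 / 0.237997 = -2.151.
df = n − 2 = 342.
One-sided p ≈ 0.0161, which is ≥ 0.01, so fail to reject H₀.
The data do not give significant evidence that the true slope on class size is negative.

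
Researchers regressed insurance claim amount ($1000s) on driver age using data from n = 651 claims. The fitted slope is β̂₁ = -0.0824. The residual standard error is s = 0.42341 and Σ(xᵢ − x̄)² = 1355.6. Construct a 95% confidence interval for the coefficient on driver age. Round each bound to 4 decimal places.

SE(β̂₁) = s/√Sₓₓ = 0.42341/√1355.6 = 0.0114999.
df = n − 2 = 649.
t* = t_{0.025, 649} = 1.963626.
Margin = t* × SE = 1.963626 × 0.0114999 = 0.022582.
CI: -0.0824 ± 0.022582 → (-0.1050, -0.0598).
With 95% confidence, each one-unit increase in driver age is associated with a change of between -0.1050 and -0.0598 $1000s in insurance claim amount.

(-0.1050, -0.0598)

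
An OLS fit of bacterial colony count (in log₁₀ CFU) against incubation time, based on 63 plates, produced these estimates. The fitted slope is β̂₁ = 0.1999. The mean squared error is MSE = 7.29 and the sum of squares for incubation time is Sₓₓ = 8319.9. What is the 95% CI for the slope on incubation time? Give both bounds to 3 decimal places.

SE(β̂₁) = √(MSE/Sₓₓ) = √(7.29/8319.9) = 0.0296009.
df = n − 2 = 61.
t* = t_{0.025, 61} = 1.999624.
Margin = t* × SE = 1.999624 × 0.0296009 = 0.05919.
CI: 0.1999 ± 0.05919 → (0.141, 0.259).
With 95% confidence, each one-unit increase in incubation time is associated with a change of between 0.141 and 0.259 log₁₀ CFU in bacterial colony count.

(0.141, 0.259)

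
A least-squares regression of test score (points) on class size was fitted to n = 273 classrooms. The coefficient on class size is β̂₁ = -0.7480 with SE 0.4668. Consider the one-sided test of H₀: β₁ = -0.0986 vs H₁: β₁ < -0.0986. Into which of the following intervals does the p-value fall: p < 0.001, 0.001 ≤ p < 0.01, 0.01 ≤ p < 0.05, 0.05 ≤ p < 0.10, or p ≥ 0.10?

0.05 ≤ p < 0.10

t = (-0.7480 − (-0.0986)) / 0.4668 = -1.391.
df = n − 2 = 273 − 2 = 271.
One-sided p = P(T_{271} < t) ≈ 0.0827.
So 0.05 ≤ p < 0.10.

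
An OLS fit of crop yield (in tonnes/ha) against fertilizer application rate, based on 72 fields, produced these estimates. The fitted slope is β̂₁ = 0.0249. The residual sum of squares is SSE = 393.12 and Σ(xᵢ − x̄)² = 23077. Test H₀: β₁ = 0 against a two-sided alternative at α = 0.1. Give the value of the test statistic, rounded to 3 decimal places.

t = 1.596

MSE = SSE/(n − 2) = 393.12/70 = 5.616.
SE(β̂₁) = √(MSE/Sₓₓ) = √(5.616/23077) = 0.0156.
t = 0.0249 / 0.0156 = 1.596.
df = n − 2 = 70.
Two-sided p ≈ 0.1150, which is ≥ 0.1, so fail to reject H₀.
The data do not give significant evidence of an association between fertilizer application rate and crop yield.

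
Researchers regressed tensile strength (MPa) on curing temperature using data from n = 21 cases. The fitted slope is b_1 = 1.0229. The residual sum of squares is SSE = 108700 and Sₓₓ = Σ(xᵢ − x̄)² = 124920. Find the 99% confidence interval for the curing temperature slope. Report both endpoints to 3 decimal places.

(0.411, 1.635)

MSE = SSE/(n − 2) = 108700/19 = 5721.05.
SE(b_1) = √(MSE/Sₓₓ) = √(5721.05/124920) = 0.214004.
df = n − 2 = 19.
t* = t_{0.005, 19} = 2.860935.
Margin = t* × SE = 2.860935 × 0.214004 = 0.61225.
CI: 1.0229 ± 0.61225 → (0.411, 1.635).
With 99% confidence, each one-unit increase in curing temperature is associated with a change of between 0.411 and 1.635 MPa in tensile strength.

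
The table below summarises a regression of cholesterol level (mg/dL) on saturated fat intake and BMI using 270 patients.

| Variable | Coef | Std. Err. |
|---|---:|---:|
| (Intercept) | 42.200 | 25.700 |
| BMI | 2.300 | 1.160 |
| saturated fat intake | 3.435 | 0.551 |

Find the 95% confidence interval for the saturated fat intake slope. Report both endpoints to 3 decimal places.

Read off: b = 3.435, SE = 0.551 for saturated fat intake.
df = n − k − 1 = 270 − 2 − 1 = 267.
t* = t_{0.025, 267} = 1.968889.
Margin = t* × SE = 1.968889 × 0.551 = 1.08486.
CI: 3.435 ± 1.08486 → (2.350, 4.520).

(2.350, 4.520)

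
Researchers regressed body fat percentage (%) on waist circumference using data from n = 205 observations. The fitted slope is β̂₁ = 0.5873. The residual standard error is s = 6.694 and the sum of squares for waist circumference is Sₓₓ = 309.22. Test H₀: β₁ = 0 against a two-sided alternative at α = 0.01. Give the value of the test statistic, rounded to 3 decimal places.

t = 1.543

SE(β̂₁) = s/√Sₓₓ = 6.694/√309.22 = 0.380673.
t = 0.5873 / 0.380673 = 1.543.
df = n − 2 = 203.
Two-sided p ≈ 0.1244, which is ≥ 0.01, so fail to reject H₀.
The data do not give significant evidence of an association between waist circumference and body fat percentage.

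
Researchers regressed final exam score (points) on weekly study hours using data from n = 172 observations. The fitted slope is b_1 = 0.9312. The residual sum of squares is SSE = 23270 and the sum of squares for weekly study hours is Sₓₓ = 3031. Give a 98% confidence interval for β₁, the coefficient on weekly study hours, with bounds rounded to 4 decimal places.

(0.4321, 1.4303)

MSE = SSE/(n − 2) = 23270/170 = 136.882.
SE(b_1) = √(MSE/Sₓₓ) = √(136.882/3031) = 0.212511.
df = n − 2 = 170.
t* = t_{0.01, 170} = 2.348483.
Margin = t* × SE = 2.348483 × 0.212511 = 0.499078.
CI: 0.9312 ± 0.499078 → (0.4321, 1.4303).
With 98% confidence, each one-unit increase in weekly study hours is associated with a change of between 0.4321 and 1.4303 points in final exam score.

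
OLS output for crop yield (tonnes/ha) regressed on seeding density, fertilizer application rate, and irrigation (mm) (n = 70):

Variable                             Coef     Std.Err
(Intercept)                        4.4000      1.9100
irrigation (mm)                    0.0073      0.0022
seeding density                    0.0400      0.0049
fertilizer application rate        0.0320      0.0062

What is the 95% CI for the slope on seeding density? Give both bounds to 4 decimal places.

Read off: b = 0.0400, SE = 0.0049 for seeding density.
df = n − k − 1 = 70 − 3 − 1 = 66.
t* = t_{0.025, 66} = 1.996564.
Margin = t* × SE = 1.996564 × 0.0049 = 0.009783.
CI: 0.0400 ± 0.009783 → (0.0302, 0.0498).

(0.0302, 0.0498)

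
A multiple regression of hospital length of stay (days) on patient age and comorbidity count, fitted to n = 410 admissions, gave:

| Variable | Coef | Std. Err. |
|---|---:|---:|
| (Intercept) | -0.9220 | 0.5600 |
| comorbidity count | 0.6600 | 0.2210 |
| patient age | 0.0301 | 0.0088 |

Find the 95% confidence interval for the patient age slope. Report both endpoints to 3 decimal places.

Read off: b = 0.0301, SE = 0.0088 for patient age.
df = n − k − 1 = 410 − 2 − 1 = 407.
t* = t_{0.025, 407} = 1.96581.
Margin = t* × SE = 1.96581 × 0.0088 = 0.01730.
CI: 0.0301 ± 0.01730 → (0.013, 0.047).

(0.013, 0.047)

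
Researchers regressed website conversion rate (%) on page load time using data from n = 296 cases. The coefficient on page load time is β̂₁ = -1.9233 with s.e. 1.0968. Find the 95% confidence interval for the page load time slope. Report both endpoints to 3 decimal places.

(-4.082, 0.235)

df = n − 2 = 296 − 2 = 294.
t* = t_{0.025, 294} = 1.968066.
Margin = t* × SE = 1.968066 × 1.0968 = 2.15857.
CI: -1.9233 ± 2.15857 → (-4.082, 0.235).
With 95% confidence, each one-unit increase in page load time is associated with a change of between -4.082 and 0.235 % in website conversion rate.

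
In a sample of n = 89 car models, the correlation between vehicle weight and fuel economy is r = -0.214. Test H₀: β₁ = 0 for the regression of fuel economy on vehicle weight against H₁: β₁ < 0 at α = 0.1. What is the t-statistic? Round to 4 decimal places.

t = r·√(n − 2)/√(1 − r²) = -0.214·√87/√0.954204 = -2.0434.
df = n − 2 = 87.
One-sided p ≈ 0.0220, which is < 0.1, so reject H₀.
There is evidence of a linear association between vehicle weight and fuel economy.

t = -2.0434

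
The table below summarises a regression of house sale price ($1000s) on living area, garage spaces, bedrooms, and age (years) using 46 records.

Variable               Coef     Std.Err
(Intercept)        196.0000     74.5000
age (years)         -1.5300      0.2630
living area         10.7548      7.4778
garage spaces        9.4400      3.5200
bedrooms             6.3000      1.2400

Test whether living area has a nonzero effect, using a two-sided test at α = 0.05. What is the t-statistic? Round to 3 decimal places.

t = 1.438

Read off: b = 10.7548, SE = 7.4778 for living area.
H₀: β₁ = 0 vs H₁: β₁ ≠ 0.
t = 10.7548 / 7.4778 = 1.438.
df = n − k − 1 = 46 − 4 − 1 = 41.
Two-sided p ≈ 0.1580, which is ≥ 0.05, so fail to reject H₀.
The data do not give significant evidence of an association between living area and house sale price, after adjusting for the other predictors.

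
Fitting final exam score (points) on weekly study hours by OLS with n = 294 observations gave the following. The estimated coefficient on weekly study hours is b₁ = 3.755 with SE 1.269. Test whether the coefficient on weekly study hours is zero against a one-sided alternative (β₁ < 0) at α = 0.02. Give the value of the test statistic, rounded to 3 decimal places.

H₀: β₁ = 0 vs H₁: β₁ < 0.
t = (b₁ − β₁⁰)/SE = 3.755 / 1.269 = 2.959.
df = n − 2 = 294 − 2 = 292.
One-sided p ≈ 0.9983, which is ≥ 0.02, so fail to reject H₀.
The data do not give significant evidence that the true slope on weekly study hours is negative.

t = 2.959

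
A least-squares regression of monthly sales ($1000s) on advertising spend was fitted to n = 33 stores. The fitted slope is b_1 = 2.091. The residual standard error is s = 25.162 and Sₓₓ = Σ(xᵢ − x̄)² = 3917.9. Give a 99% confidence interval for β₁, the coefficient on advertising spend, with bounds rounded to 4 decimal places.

(0.9879, 3.1941)

SE(b_1) = s/√Sₓₓ = 25.162/√3917.9 = 0.401993.
df = n − 2 = 31.
t* = t_{0.005, 31} = 2.744042.
Margin = t* × SE = 2.744042 × 0.401993 = 1.103086.
CI: 2.091 ± 1.103086 → (0.9879, 3.1941).
With 99% confidence, each one-unit increase in advertising spend is associated with a change of between 0.9879 and 3.1941 $1000s in monthly sales.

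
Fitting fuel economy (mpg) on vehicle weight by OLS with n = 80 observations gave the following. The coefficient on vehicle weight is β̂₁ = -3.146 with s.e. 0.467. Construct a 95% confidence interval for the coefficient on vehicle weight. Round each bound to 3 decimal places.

(-4.076, -2.216)

df = n − 2 = 80 − 2 = 78.
t* = t_{0.025, 78} = 1.990847.
Margin = t* × SE = 1.990847 × 0.467 = 0.92973.
CI: -3.146 ± 0.92973 → (-4.076, -2.216).
With 95% confidence, each one-unit increase in vehicle weight is associated with a change of between -4.076 and -2.216 mpg in fuel economy.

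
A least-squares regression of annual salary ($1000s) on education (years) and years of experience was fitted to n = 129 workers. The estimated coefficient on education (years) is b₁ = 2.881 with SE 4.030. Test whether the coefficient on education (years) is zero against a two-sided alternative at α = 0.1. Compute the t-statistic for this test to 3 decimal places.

t = 0.715

H₀: β₁ = 0 vs H₁: β₁ ≠ 0.
t = (b₁ − β₁⁰)/SE = 2.881 / 4.030 = 0.715.
df = n − k − 1 = 129 − 2 − 1 = 126.
Two-sided p ≈ 0.4760, which is ≥ 0.1, so fail to reject H₀.
The data do not give significant evidence of an association between education (years) and annual salary, after adjusting for the other predictors.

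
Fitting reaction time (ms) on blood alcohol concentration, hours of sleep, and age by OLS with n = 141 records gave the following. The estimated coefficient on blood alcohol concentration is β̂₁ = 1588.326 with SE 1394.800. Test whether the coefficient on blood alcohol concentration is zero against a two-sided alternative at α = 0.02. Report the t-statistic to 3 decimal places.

t = 1.139

H₀: β₁ = 0 vs H₁: β₁ ≠ 0.
t = (β̂₁ − β₁⁰)/SE = 1588.326 / 1394.800 = 1.139.
df = n − k − 1 = 141 − 3 − 1 = 137.
Two-sided p ≈ 0.2568, which is ≥ 0.02, so fail to reject H₀.
The data do not give significant evidence of an association between blood alcohol concentration and reaction time, after adjusting for the other predictors.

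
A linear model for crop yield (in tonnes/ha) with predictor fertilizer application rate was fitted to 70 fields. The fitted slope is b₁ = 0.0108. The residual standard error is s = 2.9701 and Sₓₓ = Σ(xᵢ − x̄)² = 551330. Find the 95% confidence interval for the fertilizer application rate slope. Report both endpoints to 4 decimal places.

(0.0028, 0.0188)

SE(b₁) = s/√Sₓₓ = 2.9701/√551330 = 0.00400005.
df = n − 2 = 68.
t* = t_{0.025, 68} = 1.995469.
Margin = t* × SE = 1.995469 × 0.00400005 = 0.007982.
CI: 0.0108 ± 0.007982 → (0.0028, 0.0188).
With 95% confidence, each one-unit increase in fertilizer application rate is associated with a change of between 0.0028 and 0.0188 tonnes/ha in crop yield.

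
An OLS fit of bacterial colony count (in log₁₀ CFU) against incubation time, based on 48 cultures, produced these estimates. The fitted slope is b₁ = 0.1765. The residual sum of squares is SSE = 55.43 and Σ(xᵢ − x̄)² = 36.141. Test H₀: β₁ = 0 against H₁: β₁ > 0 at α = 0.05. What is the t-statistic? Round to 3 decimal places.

MSE = SSE/(n − 2) = 55.43/46 = 1.205.
SE(b₁) = √(MSE/Sₓₓ) = √(1.205/36.141) = 0.182597.
t = 0.1765 / 0.182597 = 0.967.
df = n − 2 = 46.
One-sided p ≈ 0.1694, which is ≥ 0.05, so fail to reject H₀.
The data do not give significant evidence that the true slope on incubation time is positive.

t = 0.967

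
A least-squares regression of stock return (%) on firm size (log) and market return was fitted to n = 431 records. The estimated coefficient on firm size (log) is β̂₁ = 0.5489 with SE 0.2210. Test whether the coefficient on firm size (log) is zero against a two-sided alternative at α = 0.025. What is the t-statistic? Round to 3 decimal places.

t = 2.484

H₀: β₁ = 0 vs H₁: β₁ ≠ 0.
t = (β̂₁ − β₁⁰)/SE = 0.5489 / 0.2210 = 2.484.
df = n − k − 1 = 431 − 2 − 1 = 428.
Two-sided p ≈ 0.0134, which is < 0.025, so reject H₀.
There is evidence that firm size (log) is associated with stock return, holding the other predictors fixed.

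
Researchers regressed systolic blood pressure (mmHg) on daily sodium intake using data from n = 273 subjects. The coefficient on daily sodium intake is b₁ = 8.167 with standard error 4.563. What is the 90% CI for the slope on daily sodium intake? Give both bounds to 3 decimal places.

df = n − 2 = 273 − 2 = 271.
t* = t_{0.05, 271} = 1.650496.
Margin = t* × SE = 1.650496 × 4.563 = 7.53121.
CI: 8.167 ± 7.53121 → (0.636, 15.698).
With 90% confidence, each one-unit increase in daily sodium intake is associated with a change of between 0.636 and 15.698 mmHg in systolic blood pressure.

(0.636, 15.698)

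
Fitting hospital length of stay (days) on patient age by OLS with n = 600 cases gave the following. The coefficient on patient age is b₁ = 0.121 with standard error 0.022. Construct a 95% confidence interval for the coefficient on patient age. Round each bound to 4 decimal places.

df = n − 2 = 600 − 2 = 598.
t* = t_{0.025, 598} = 1.963939.
Margin = t* × SE = 1.963939 × 0.022 = 0.043207.
CI: 0.121 ± 0.043207 → (0.0778, 0.1642).
With 95% confidence, each one-unit increase in patient age is associated with a change of between 0.0778 and 0.1642 days in hospital length of stay.

(0.0778, 0.1642)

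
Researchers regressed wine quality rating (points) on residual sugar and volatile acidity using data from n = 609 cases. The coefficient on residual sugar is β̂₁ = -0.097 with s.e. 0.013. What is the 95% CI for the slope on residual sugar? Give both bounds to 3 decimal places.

df = n − k − 1 = 609 − 2 − 1 = 606.
t* = t_{0.025, 606} = 1.963886.
Margin = t* × SE = 1.963886 × 0.013 = 0.02553.
CI: -0.097 ± 0.02553 → (-0.123, -0.071).
With 95% confidence, each one-unit increase in residual sugar is associated with a change of between -0.123 and -0.071 points in wine quality rating, holding the other predictors fixed.

(-0.123, -0.071)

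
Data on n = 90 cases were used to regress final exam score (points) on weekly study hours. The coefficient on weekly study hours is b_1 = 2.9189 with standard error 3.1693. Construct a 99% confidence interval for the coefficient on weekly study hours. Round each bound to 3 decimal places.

(-5.425, 11.263)

df = n − 2 = 90 − 2 = 88.
t* = t_{0.005, 88} = 2.632858.
Margin = t* × SE = 2.632858 × 3.1693 = 8.34432.
CI: 2.9189 ± 8.34432 → (-5.425, 11.263).
With 99% confidence, each one-unit increase in weekly study hours is associated with a change of between -5.425 and 11.263 points in final exam score.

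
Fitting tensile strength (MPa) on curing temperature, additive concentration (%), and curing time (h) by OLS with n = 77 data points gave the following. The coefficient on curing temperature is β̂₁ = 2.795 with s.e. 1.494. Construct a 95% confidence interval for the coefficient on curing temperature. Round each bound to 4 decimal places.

(-0.1825, 5.7725)

df = n − k − 1 = 77 − 3 − 1 = 73.
t* = t_{0.025, 73} = 1.992997.
Margin = t* × SE = 1.992997 × 1.494 = 2.977538.
CI: 2.795 ± 2.977538 → (-0.1825, 5.7725).
With 95% confidence, each one-unit increase in curing temperature is associated with a change of between -0.1825 and 5.7725 MPa in tensile strength, holding the other predictors fixed.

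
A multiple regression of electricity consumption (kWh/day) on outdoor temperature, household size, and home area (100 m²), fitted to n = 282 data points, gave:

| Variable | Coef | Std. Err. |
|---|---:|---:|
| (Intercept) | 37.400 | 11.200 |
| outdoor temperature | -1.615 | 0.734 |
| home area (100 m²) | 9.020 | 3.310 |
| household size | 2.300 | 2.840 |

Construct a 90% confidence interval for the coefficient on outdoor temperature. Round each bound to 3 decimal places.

Read off: b = -1.615, SE = 0.734 for outdoor temperature.
df = n − k − 1 = 282 − 3 − 1 = 278.
t* = t_{0.05, 278} = 1.650353.
Margin = t* × SE = 1.650353 × 0.734 = 1.21136.
CI: -1.615 ± 1.21136 → (-2.826, -0.404).

(-2.826, -0.404)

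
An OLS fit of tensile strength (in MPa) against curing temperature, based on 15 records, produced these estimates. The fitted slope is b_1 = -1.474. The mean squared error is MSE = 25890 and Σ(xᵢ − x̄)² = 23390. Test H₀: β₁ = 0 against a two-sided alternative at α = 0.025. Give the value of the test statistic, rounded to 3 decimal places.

SE(b_1) = √(MSE/Sₓₓ) = √(25890/23390) = 1.05209.
t = -1.474 / 1.05209 = -1.401.
df = n − 2 = 13.
Two-sided p ≈ 0.1846, which is ≥ 0.025, so fail to reject H₀.
The data do not give significant evidence of an association between curing temperature and tensile strength.

t = -1.401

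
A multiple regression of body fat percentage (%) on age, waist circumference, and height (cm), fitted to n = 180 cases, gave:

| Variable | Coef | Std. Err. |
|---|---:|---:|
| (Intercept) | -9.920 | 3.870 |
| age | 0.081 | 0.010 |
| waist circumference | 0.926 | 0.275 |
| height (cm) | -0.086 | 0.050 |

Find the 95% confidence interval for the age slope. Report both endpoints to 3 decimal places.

Read off: b = 0.081, SE = 0.010 for age.
df = n − k − 1 = 180 − 3 − 1 = 176.
t* = t_{0.025, 176} = 1.973534.
Margin = t* × SE = 1.973534 × 0.010 = 0.01974.
CI: 0.081 ± 0.01974 → (0.061, 0.101).

(0.061, 0.101)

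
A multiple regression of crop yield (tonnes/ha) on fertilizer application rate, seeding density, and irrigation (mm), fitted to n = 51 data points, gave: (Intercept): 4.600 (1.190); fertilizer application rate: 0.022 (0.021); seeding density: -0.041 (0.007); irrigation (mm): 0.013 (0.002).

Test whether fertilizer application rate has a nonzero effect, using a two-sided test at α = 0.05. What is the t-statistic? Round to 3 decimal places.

Read off: b = 0.022, SE = 0.021 for fertilizer application rate.
H₀: β₁ = 0 vs H₁: β₁ ≠ 0.
t = 0.022 / 0.021 = 1.048.
df = n − k − 1 = 51 − 3 − 1 = 47.
Two-sided p ≈ 0.3002, which is ≥ 0.05, so fail to reject H₀.
The data do not give significant evidence of an association between fertilizer application rate and crop yield, after adjusting for the other predictors.

t = 1.048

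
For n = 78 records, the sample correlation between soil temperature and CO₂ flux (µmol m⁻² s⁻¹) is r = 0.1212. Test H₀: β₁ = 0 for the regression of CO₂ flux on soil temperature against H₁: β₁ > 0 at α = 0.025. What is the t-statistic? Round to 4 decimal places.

t = 1.0644

t = r·√(n − 2)/√(1 − r²) = 0.1212·√76/√0.985311 = 1.0644.
df = n − 2 = 76.
One-sided p ≈ 0.1452, which is ≥ 0.025, so fail to reject H₀.
The data do not give significant evidence of a linear association between soil temperature and CO₂ flux.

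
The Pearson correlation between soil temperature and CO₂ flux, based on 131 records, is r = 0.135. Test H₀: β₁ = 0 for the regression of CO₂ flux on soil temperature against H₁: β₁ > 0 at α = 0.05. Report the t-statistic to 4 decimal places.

t = r·√(n − 2)/√(1 − r²) = 0.135·√129/√0.981775 = 1.5475.
df = n − 2 = 129.
One-sided p ≈ 0.0621, which is ≥ 0.05, so fail to reject H₀.
The data do not give significant evidence of a linear association between soil temperature and CO₂ flux.

t = 1.5475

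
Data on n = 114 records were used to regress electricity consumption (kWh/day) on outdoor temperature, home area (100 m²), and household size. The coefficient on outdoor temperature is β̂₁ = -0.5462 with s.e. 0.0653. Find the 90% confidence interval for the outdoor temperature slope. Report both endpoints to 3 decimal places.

df = n − k − 1 = 114 − 3 − 1 = 110.
t* = t_{0.05, 110} = 1.658824.
Margin = t* × SE = 1.658824 × 0.0653 = 0.10832.
CI: -0.5462 ± 0.10832 → (-0.655, -0.438).
With 90% confidence, each one-unit increase in outdoor temperature is associated with a change of between -0.655 and -0.438 kWh/day in electricity consumption, holding the other predictors fixed.

(-0.655, -0.438)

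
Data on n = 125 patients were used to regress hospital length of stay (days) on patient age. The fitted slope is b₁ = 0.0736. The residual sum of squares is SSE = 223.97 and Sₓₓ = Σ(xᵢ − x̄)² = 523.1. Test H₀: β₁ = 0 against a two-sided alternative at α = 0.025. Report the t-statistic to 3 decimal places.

t = 1.247

MSE = SSE/(n − 2) = 223.97/123 = 1.82089.
SE(b₁) = √(MSE/Sₓₓ) = √(1.82089/523.1) = 0.0589997.
t = 0.0736 / 0.0589997 = 1.247.
df = n − 2 = 123.
Two-sided p ≈ 0.2146, which is ≥ 0.025, so fail to reject H₀.
The data do not give significant evidence of an association between patient age and hospital length of stay.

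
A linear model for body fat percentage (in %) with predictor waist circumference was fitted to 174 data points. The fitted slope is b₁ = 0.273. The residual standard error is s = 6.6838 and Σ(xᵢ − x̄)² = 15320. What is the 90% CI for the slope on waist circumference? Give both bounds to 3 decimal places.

(0.184, 0.362)

SE(b₁) = s/√Sₓₓ = 6.6838/√15320 = 0.054.
df = n − 2 = 172.
t* = t_{0.05, 172} = 1.653761.
Margin = t* × SE = 1.653761 × 0.054 = 0.08930.
CI: 0.273 ± 0.08930 → (0.184, 0.362).
With 90% confidence, each one-unit increase in waist circumference is associated with a change of between 0.184 and 0.362 % in body fat percentage.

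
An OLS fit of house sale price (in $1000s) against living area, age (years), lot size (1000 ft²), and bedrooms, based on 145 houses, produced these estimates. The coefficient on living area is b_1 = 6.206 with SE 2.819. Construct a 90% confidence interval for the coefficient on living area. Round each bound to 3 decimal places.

df = n − k − 1 = 145 − 4 − 1 = 140.
t* = t_{0.05, 140} = 1.655811.
Margin = t* × SE = 1.655811 × 2.819 = 4.66773.
CI: 6.206 ± 4.66773 → (1.538, 10.874).
With 90% confidence, each one-unit increase in living area is associated with a change of between 1.538 and 10.874 $1000s in house sale price, holding the other predictors fixed.

(1.538, 10.874)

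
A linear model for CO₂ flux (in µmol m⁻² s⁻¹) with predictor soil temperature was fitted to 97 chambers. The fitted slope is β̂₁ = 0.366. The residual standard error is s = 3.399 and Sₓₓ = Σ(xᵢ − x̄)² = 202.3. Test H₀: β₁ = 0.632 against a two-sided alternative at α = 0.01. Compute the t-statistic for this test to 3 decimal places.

SE(β̂₁) = s/√Sₓₓ = 3.399/√202.3 = 0.238975.
t = (0.366 − 0.632) / 0.238975 = -1.113.
df = n − 2 = 95.
Two-sided p ≈ 0.2685, which is ≥ 0.01, so fail to reject H₀.
The data are consistent with a true slope of 0.632 µmol m⁻² s⁻¹ per unit of soil temperature.

t = -1.113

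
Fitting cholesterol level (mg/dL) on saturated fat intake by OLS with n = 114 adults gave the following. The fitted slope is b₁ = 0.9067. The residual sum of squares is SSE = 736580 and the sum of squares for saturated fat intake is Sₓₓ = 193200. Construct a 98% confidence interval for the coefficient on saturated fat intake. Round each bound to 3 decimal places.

MSE = SSE/(n − 2) = 736580/112 = 6576.61.
SE(b₁) = √(MSE/Sₓₓ) = √(6576.61/193200) = 0.1845.
df = n − 2 = 112.
t* = t_{0.01, 112} = 2.360104.
Margin = t* × SE = 2.360104 × 0.1845 = 0.43544.
CI: 0.9067 ± 0.43544 → (0.471, 1.342).
With 98% confidence, each one-unit increase in saturated fat intake is associated with a change of between 0.471 and 1.342 mg/dL in cholesterol level.

(0.471, 1.342)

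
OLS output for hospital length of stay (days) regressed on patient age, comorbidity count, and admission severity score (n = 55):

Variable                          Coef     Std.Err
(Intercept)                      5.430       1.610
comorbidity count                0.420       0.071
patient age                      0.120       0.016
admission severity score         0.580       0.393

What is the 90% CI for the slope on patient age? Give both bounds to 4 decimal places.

(0.0932, 0.1468)

Read off: b = 0.120, SE = 0.016 for patient age.
df = n − k − 1 = 55 − 3 − 1 = 51.
t* = t_{0.05, 51} = 1.675285.
Margin = t* × SE = 1.675285 × 0.016 = 0.026805.
CI: 0.120 ± 0.026805 → (0.0932, 0.1468).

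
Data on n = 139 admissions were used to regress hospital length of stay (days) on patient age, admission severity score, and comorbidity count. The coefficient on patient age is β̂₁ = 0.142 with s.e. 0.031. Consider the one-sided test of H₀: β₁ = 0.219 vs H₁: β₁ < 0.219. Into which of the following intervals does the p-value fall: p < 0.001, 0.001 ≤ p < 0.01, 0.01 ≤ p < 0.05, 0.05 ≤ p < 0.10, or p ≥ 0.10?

0.001 ≤ p < 0.01

t = (0.142 − 0.219) / 0.031 = -2.484.
df = n − k − 1 = 139 − 3 − 1 = 135.
One-sided p = P(T_{135} < t) ≈ 0.0071.
So 0.001 ≤ p < 0.01.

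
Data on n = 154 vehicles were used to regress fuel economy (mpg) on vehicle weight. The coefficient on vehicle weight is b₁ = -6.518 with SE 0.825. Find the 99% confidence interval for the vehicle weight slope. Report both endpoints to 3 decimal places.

(-8.670, -4.366)

df = n − 2 = 154 − 2 = 152.
t* = t_{0.005, 152} = 2.608561.
Margin = t* × SE = 2.608561 × 0.825 = 2.15206.
CI: -6.518 ± 2.15206 → (-8.670, -4.366).
With 99% confidence, each one-unit increase in vehicle weight is associated with a change of between -8.670 and -4.366 mpg in fuel economy.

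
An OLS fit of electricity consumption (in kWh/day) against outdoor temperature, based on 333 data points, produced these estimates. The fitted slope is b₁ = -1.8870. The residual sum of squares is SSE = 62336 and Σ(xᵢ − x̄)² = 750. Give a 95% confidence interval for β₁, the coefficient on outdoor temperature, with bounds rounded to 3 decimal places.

(-2.873, -0.901)

MSE = SSE/(n − 2) = 62336/331 = 188.326.
SE(b₁) = √(MSE/Sₓₓ) = √(188.326/750) = 0.501101.
df = n − 2 = 331.
t* = t_{0.025, 331} = 1.967157.
Margin = t* × SE = 1.967157 × 0.501101 = 0.98574.
CI: -1.8870 ± 0.98574 → (-2.873, -0.901).
With 95% confidence, each one-unit increase in outdoor temperature is associated with a change of between -2.873 and -0.901 kWh/day in electricity consumption.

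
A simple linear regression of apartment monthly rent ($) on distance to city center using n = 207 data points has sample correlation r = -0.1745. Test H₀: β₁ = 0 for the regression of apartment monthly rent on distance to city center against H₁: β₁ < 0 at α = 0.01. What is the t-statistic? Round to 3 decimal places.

t = r·√(n − 2)/√(1 − r²) = -0.1745·√205/√0.96955 = -2.537.
df = n − 2 = 205.
One-sided p ≈ 0.0060, which is < 0.01, so reject H₀.
There is evidence of a linear association between distance to city center and apartment monthly rent.

t = -2.537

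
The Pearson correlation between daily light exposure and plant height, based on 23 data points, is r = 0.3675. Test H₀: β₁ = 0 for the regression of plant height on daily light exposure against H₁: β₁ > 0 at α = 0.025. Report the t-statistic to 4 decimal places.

t = r·√(n − 2)/√(1 − r²) = 0.3675·√21/√0.864944 = 1.8108.
df = n − 2 = 21.
One-sided p ≈ 0.0423, which is ≥ 0.025, so fail to reject H₀.
The data do not give significant evidence of a linear association between daily light exposure and plant height.

t = 1.8108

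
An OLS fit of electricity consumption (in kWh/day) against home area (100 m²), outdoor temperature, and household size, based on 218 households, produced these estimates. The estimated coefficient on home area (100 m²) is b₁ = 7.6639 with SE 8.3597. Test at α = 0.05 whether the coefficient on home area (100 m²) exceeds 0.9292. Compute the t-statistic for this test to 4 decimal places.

H₀: β₁ = 0.9292 vs H₁: β₁ > 0.9292.
t = (b₁ − β₁⁰)/SE = (7.6639 − 0.9292) / 8.3597 = 0.8056.
df = n − k − 1 = 218 − 3 − 1 = 214.
One-sided p ≈ 0.2107, which is ≥ 0.05, so fail to reject H₀.
The data do not give significant evidence that the true slope on home area (100 m²) exceeds 0.9292 kWh/day per unit, holding the other predictors fixed.

t = 0.8056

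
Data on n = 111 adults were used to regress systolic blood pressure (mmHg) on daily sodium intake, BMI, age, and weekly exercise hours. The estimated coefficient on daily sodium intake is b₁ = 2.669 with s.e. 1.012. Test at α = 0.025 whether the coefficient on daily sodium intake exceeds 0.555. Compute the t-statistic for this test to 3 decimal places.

H₀: β₁ = 0.555 vs H₁: β₁ > 0.555.
t = (b₁ − β₁⁰)/SE = (2.669 − 0.555) / 1.012 = 2.089.
df = n − k − 1 = 111 − 4 − 1 = 106.
One-sided p ≈ 0.0196, which is < 0.025, so reject H₀.
There is evidence that the true slope on daily sodium intake exceeds 0.555 mmHg per unit, holding the other predictors fixed.

t = 2.089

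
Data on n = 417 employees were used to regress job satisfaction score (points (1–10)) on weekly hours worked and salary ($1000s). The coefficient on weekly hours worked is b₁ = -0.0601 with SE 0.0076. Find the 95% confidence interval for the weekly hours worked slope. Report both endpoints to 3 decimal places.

df = n − k − 1 = 417 − 2 − 1 = 414.
t* = t_{0.025, 414} = 1.965711.
Margin = t* × SE = 1.965711 × 0.0076 = 0.01494.
CI: -0.0601 ± 0.01494 → (-0.075, -0.045).
With 95% confidence, each one-unit increase in weekly hours worked is associated with a change of between -0.075 and -0.045 points (1–10) in job satisfaction score, holding the other predictors fixed.

(-0.075, -0.045)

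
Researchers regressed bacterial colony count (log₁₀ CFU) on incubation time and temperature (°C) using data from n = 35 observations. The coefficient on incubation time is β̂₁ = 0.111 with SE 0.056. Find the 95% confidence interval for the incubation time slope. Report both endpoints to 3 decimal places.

(-0.003, 0.225)

df = n − k − 1 = 35 − 2 − 1 = 32.
t* = t_{0.025, 32} = 2.036933.
Margin = t* × SE = 2.036933 × 0.056 = 0.11407.
CI: 0.111 ± 0.11407 → (-0.003, 0.225).
With 95% confidence, each one-unit increase in incubation time is associated with a change of between -0.003 and 0.225 log₁₀ CFU in bacterial colony count, holding the other predictors fixed.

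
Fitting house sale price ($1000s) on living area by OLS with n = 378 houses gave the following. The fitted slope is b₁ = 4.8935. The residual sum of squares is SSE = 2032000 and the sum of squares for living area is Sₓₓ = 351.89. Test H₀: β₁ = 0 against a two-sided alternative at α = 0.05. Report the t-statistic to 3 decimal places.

t = 1.249

MSE = SSE/(n − 2) = 2032000/376 = 5404.26.
SE(b₁) = √(MSE/Sₓₓ) = √(5404.26/351.89) = 3.9189.
t = 4.8935 / 3.9189 = 1.249.
df = n − 2 = 376.
Two-sided p ≈ 0.2126, which is ≥ 0.05, so fail to reject H₀.
The data do not give significant evidence of an association between living area and house sale price.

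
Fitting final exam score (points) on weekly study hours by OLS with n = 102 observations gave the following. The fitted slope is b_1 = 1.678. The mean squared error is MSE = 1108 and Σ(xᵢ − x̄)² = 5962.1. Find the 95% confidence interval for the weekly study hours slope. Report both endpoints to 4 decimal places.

(0.8227, 2.5333)

SE(b_1) = √(MSE/Sₓₓ) = √(1108/5962.1) = 0.431092.
df = n − 2 = 100.
t* = t_{0.025, 100} = 1.983972.
Margin = t* × SE = 1.983972 × 0.431092 = 0.855275.
CI: 1.678 ± 0.855275 → (0.8227, 2.5333).
With 95% confidence, each one-unit increase in weekly study hours is associated with a change of between 0.8227 and 2.5333 points in final exam score.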